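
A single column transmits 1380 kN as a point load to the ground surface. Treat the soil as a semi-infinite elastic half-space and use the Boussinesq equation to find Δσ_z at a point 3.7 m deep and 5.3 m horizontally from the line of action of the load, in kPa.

Δσ_z ≈ 2.96 kPa

Boussinesq vertical stress below a point load on an elastic half-space:
Δσ_z = 3P/(2πz²) · [1 + (r/z)²]^(−5/2)
r/z = 5.3/3.7 = 1.4324; [1+(r/z)²]^(−5/2) = 0.061459.
Δσ_z = 3×1380/(2π×3.7²) × 0.061459 = 48.13 × 0.061459 = 2.958 kPa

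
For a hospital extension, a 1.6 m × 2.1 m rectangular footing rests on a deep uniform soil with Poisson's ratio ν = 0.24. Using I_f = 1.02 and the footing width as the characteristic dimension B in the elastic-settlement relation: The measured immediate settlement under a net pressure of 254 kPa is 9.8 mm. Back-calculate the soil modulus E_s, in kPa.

E_s ≈ 39900 kPa

S_e = q·B·(1−ν²)/E_s · I_f  ⇒  E_s = q·B·(1−ν²)·I_f / S_e.
E_s = 254 × 1.6 × 0.9424 × 1.02 / 0.0098 = 39860 kPa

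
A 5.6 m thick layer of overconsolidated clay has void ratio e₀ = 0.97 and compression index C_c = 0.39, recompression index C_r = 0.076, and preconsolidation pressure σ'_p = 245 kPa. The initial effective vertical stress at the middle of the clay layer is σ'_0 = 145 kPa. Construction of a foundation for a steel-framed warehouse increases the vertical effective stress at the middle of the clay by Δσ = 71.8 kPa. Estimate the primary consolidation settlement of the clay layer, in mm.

S_c ≈ 37.7 mm

Final effective stress: σ'_f = 145 + 71.8 = 216.8 kPa.
σ'_f = 216.8 ≤ σ'_p = 245 kPa, so the clay remains overconsolidated and only the recompression index applies:
S_c = C_r·H/(1+e₀)·log₁₀(σ'_f/σ'_0) = 0.076×5.6/1.97×log₁₀(216.8/145)
    = 0.21604 × 0.17469 = 0.03774 m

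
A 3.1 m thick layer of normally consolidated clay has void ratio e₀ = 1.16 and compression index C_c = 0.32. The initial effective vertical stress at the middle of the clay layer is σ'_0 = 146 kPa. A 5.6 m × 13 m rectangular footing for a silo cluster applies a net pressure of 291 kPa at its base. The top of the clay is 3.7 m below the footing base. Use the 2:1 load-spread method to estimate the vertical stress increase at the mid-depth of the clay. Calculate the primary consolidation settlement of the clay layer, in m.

S_c ≈ 0.11 m

Mid-depth of clay below the footing base: z = 3.7 + 3.1/2 = 5.25 m.
Stress increase at mid-clay by the 2:1 spreading method:
Δσ = qBL/((B+z)(L+z)) = 291×5.6×13/((5.6+5.25)(13+5.25)) = 106.99 kPa
Final effective stress: σ'_f = σ'_0 + Δσ = 146 + 106.99 = 252.99 kPa.
Normally consolidated clay, so the full stress increment lies on the virgin compression line:
S_c = C_c·H/(1+e₀)·log₁₀(σ'_f/σ'_0) = 0.32×3.1/(1+1.16)×log₁₀(252.99/146)
    = 0.45926 × 0.23875 = 0.1096 m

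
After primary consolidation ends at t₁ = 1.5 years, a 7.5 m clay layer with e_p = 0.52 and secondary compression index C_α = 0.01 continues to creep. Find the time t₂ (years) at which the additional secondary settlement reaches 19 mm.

t₂ ≈ 3.64 years

S_s = C_α·H/(1+e_p)·log₁₀(t₂/t₁) ⇒ log₁₀(t₂/t₁) = S_s·(1+e_p)/(C_α·H).
log₁₀(t₂/t₁) = 0.019 × (1+0.52) / (0.01×7.5) = 0.3851
t₂ = t₁ × 10^0.3851 = 1.5 × 2.427 = 3.64 years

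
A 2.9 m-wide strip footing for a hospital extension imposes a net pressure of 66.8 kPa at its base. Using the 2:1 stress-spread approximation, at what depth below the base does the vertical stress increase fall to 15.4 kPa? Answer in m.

z ≈ 9.68 m

2:1 spreading — at depth z the loaded area has grown by z in each plan dimension:
qB/(B+z) = Δσ_z ⇒ z = qB/Δσ_z − B = 66.8×2.9/15.4 − 2.9 = 9.679 m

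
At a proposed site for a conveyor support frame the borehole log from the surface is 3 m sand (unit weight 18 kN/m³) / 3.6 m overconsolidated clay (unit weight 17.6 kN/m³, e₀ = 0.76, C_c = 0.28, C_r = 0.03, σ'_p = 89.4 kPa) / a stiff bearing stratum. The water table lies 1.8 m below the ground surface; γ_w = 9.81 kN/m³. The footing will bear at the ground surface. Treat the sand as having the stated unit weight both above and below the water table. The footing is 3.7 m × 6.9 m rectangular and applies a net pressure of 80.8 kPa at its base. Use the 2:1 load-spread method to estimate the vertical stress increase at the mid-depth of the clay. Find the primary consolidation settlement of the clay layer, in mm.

Mid-depth of clay below the ground surface: z = 3 + 3.6/2 = 4.8 m.
Total vertical stress at mid-clay: σ_v = 18×3 + 17.6×1.8 = 85.68 kPa.
Pore pressure: u = 9.81×(4.8 − 1.8) = 29.43 kPa.
Initial effective stress: σ'_0 = σ_v − u = 85.68 − 29.43 = 56.25 kPa.
Stress increase at mid-clay by the 2:1 spreading method:
Δσ = qBL/((B+z)(L+z)) = 80.8×3.7×6.9/((3.7+4.8)(6.9+4.8)) = 20.742 kPa
Final effective stress: σ'_f = 56.25 + 20.742 = 76.992 kPa.
σ'_f = 76.992 ≤ σ'_p = 89.4 kPa, so the clay remains overconsolidated and only the recompression index applies:
S_c = C_r·H/(1+e₀)·log₁₀(σ'_f/σ'_0) = 0.03×3.6/1.76×log₁₀(76.992/56.25)
    = 0.061365 × 0.13632 = 0.008365 m

S_c ≈ 8.37 mm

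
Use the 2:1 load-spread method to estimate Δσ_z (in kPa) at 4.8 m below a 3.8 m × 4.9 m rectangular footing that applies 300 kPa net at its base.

Δσ_z ≈ 67 kPa

By the 2:1 method the load spreads at 1 horizontal : 2 vertical, so at depth z the loaded area has grown by z in each plan dimension:
Δσ = qBL/((B+z)(L+z)) = 300×3.8×4.9/((3.8+4.8)(4.9+4.8)) = 66.962 kPa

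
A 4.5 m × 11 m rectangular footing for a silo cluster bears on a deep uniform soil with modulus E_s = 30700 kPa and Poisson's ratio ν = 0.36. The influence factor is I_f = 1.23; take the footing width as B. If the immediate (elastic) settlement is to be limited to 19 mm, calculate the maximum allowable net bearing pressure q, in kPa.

S_e = q·B·(1−ν²)/E_s · I_f  ⇒  q = S_e·E_s / (B·(1−ν²)·I_f).
q = 0.019 × 30700 / (4.5 × 0.8704 × 1.23) = 121.1 kPa

q ≈ 121 kPa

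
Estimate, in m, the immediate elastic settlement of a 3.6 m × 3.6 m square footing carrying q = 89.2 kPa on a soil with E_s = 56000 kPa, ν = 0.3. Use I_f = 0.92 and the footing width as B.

S_e ≈ 0.0048 m

Immediate (elastic) settlement: S_e = q·B·(1−ν²)/E_s · I_f.
S_e = 89.2 × 3.6 × (1 − 0.3²) / 56000 × 0.92
    = 89.2 × 3.6 × 0.91 / 56000 × 0.92
    = 0.004801 m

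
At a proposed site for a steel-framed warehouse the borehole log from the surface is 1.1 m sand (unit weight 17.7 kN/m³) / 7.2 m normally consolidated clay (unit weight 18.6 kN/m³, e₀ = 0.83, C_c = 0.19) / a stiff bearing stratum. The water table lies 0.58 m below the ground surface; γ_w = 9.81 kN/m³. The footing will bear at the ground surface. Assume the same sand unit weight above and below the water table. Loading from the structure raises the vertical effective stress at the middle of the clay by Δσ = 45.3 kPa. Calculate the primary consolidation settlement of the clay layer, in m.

Mid-depth of clay below the ground surface: z = 1.1 + 7.2/2 = 4.7 m.
Total vertical stress at mid-clay: σ_v = 17.7×1.1 + 18.6×3.6 = 86.43 kPa.
Pore pressure: u = 9.81×(4.7 − 0.58) = 40.417 kPa.
Initial effective stress: σ'_0 = σ_v − u = 86.43 − 40.417 = 46.013 kPa.
Final effective stress: σ'_f = σ'_0 + Δσ = 46.013 + 45.3 = 91.313 kPa.
Normally consolidated clay, so the full stress increment lies on the virgin compression line:
S_c = C_c·H/(1+e₀)·log₁₀(σ'_f/σ'_0) = 0.19×7.2/(1+0.83)×log₁₀(91.313/46.013)
    = 0.74754 × 0.29765 = 0.2225 m

S_c ≈ 0.223 m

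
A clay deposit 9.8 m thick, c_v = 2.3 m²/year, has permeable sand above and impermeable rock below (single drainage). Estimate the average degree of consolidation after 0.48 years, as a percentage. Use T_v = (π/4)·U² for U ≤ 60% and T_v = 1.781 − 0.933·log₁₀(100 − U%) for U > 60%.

Drainage path length: H_d = H = 9.8 m (single drainage).
T_v = c_v·t/H_d² = 2.3×0.48/9.8² = 0.011495.
T_v = 0.011495 corresponds to the U ≤ 60% branch:
U = √(4T_v/π) = 0.121

U ≈ 12.1 %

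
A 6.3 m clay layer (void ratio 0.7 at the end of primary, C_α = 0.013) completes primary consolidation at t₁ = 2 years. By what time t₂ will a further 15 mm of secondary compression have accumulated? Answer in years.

S_s = C_α·H/(1+e_p)·log₁₀(t₂/t₁) ⇒ log₁₀(t₂/t₁) = S_s·(1+e_p)/(C_α·H).
log₁₀(t₂/t₁) = 0.015 × (1+0.7) / (0.013×6.3) = 0.3114
t₂ = t₁ × 10^0.3114 = 2 × 2.048 = 4.096 years

t₂ ≈ 4.1 years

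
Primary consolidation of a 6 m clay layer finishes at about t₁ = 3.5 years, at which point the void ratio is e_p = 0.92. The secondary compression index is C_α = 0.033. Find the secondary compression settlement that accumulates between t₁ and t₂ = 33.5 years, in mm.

S_s ≈ 101 mm

Secondary compression: S_s = C_α·H/(1+e_p)·log₁₀(t₂/t₁)
S_s = 0.033×6/(1+0.92)×log₁₀(33.5/3.5)
    = 0.1031 × 0.981 = 0.1012 m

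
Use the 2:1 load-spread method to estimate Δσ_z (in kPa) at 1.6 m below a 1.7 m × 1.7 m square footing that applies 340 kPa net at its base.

By the 2:1 method the load spreads at 1 horizontal : 2 vertical, so at depth z the loaded area has grown by z in each plan dimension:
Δσ = qBL/((B+z)(L+z)) = 340×1.7×1.7/((1.7+1.6)(1.7+1.6)) = 90.23 kPa

Δσ_z ≈ 90.2 kPa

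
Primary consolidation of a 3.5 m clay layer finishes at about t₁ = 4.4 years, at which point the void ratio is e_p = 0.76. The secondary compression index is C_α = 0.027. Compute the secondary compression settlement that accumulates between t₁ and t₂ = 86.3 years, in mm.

S_s ≈ 69.4 mm

Secondary compression: S_s = C_α·H/(1+e_p)·log₁₀(t₂/t₁)
S_s = 0.027×3.5/(1+0.76)×log₁₀(86.3/4.4)
    = 0.05369 × 1.293 = 0.0694 m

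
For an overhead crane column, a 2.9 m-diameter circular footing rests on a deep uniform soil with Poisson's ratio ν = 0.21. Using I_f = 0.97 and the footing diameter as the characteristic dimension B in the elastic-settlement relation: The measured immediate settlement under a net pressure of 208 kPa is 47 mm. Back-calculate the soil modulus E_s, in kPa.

S_e = q·B·(1−ν²)/E_s · I_f  ⇒  E_s = q·B·(1−ν²)·I_f / S_e.
E_s = 208 × 2.9 × 0.9559 × 0.97 / 0.047 = 11900 kPa

E_s ≈ 11900 kPa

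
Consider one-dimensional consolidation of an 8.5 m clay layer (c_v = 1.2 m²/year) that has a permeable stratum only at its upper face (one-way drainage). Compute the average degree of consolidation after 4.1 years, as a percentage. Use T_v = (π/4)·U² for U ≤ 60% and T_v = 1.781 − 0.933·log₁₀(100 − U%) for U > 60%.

U ≈ 29.4 %

Drainage path length: H_d = H = 8.5 m (single drainage).
T_v = c_v·t/H_d² = 1.2×4.1/8.5² = 0.068097.
T_v = 0.068097 corresponds to the U ≤ 60% branch:
U = √(4T_v/π) = 0.2945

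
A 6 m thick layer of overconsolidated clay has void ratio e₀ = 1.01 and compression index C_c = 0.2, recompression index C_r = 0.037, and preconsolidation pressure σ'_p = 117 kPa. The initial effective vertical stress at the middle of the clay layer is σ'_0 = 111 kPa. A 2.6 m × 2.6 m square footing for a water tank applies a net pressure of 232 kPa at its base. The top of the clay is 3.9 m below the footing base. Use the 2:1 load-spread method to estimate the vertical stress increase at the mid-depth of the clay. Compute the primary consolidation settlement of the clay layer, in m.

Mid-depth of clay below the footing base: z = 3.9 + 6/2 = 6.9 m.
Stress increase at mid-clay by the 2:1 spreading method:
Δσ = qBL/((B+z)(L+z)) = 232×2.6×2.6/((2.6+6.9)(2.6+6.9)) = 17.378 kPa
Final effective stress: σ'_f = 111 + 17.378 = 128.38 kPa.
σ'_f = 128.38 > σ'_p = 117 kPa, so the stress path crosses the preconsolidation pressure — recompression up to σ'_p, then virgin compression beyond:
S_c = H/(1+e₀)·[C_r·log₁₀(σ'_p/σ'_0) + C_c·log₁₀(σ'_f/σ'_p)]
    = 6/2.01 × [0.037×log₁₀(117/111) + 0.2×log₁₀(128.38/117)]
    = 2.9851 × [0.00084593 + 0.0080623] = 0.02659 m

S_c ≈ 0.0266 m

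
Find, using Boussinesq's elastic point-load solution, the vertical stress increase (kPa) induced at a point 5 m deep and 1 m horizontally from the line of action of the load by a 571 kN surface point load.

Δσ_z ≈ 9.89 kPa

Boussinesq vertical stress below a point load on an elastic half-space:
Δσ_z = 3P/(2πz²) · [1 + (r/z)²]^(−5/2)
r/z = 1/5 = 0.2; [1+(r/z)²]^(−5/2) = 0.9066.
Δσ_z = 3×571/(2π×5²) × 0.9066 = 10.905 × 0.9066 = 9.886 kPa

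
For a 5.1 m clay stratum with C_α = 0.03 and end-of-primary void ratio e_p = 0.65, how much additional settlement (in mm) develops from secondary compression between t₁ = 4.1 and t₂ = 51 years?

Secondary compression: S_s = C_α·H/(1+e_p)·log₁₀(t₂/t₁)
S_s = 0.03×5.1/(1+0.65)×log₁₀(51/4.1)
    = 0.09273 × 1.095 = 0.1015 m

S_s ≈ 102 mm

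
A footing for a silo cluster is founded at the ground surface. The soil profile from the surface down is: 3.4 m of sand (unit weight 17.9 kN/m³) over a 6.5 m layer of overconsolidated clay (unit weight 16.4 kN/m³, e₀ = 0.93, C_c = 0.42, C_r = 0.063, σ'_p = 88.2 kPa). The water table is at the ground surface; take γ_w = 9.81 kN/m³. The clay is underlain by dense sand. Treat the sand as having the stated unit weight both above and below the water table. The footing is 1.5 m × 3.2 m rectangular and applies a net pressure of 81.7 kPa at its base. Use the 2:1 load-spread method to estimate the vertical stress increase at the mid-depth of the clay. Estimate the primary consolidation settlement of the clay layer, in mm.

S_c ≈ 8.77 mm

Mid-depth of clay below the ground surface: z = 3.4 + 6.5/2 = 6.65 m.
Total vertical stress at mid-clay: σ_v = 17.9×3.4 + 16.4×3.25 = 114.16 kPa.
Pore pressure: u = 9.81×(6.65 − 0) = 65.237 kPa.
Initial effective stress: σ'_0 = σ_v − u = 114.16 − 65.237 = 48.923 kPa.
Stress increase at mid-clay by the 2:1 spreading method:
Δσ = qBL/((B+z)(L+z)) = 81.7×1.5×3.2/((1.5+6.65)(3.2+6.65)) = 4.8851 kPa
Final effective stress: σ'_f = 48.923 + 4.8851 = 53.808 kPa.
σ'_f = 53.808 ≤ σ'_p = 88.2 kPa, so the clay remains overconsolidated and only the recompression index applies:
S_c = C_r·H/(1+e₀)·log₁₀(σ'_f/σ'_0) = 0.063×6.5/1.93×log₁₀(53.808/48.923)
    = 0.21218 × 0.041334 = 0.00877 m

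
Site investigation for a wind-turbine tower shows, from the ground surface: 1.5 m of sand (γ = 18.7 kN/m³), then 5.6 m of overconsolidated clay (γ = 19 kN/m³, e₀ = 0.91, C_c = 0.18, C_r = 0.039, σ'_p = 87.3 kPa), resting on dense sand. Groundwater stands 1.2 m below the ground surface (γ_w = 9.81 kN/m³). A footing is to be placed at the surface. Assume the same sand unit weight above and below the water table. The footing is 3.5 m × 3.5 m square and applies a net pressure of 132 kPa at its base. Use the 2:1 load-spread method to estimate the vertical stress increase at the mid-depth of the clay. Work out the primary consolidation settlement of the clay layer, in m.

S_c ≈ 0.0209 m

Mid-depth of clay below the ground surface: z = 1.5 + 5.6/2 = 4.3 m.
Total vertical stress at mid-clay: σ_v = 18.7×1.5 + 19×2.8 = 81.25 kPa.
Pore pressure: u = 9.81×(4.3 − 1.2) = 30.411 kPa.
Initial effective stress: σ'_0 = σ_v − u = 81.25 − 30.411 = 50.839 kPa.
Stress increase at mid-clay by the 2:1 spreading method:
Δσ = qBL/((B+z)(L+z)) = 132×3.5×3.5/((3.5+4.3)(3.5+4.3)) = 26.578 kPa
Final effective stress: σ'_f = 50.839 + 26.578 = 77.417 kPa.
σ'_f = 77.417 ≤ σ'_p = 87.3 kPa, so the clay remains overconsolidated and only the recompression index applies:
S_c = C_r·H/(1+e₀)·log₁₀(σ'_f/σ'_0) = 0.039×5.6/1.91×log₁₀(77.417/50.839)
    = 0.11434 × 0.18264 = 0.02088 m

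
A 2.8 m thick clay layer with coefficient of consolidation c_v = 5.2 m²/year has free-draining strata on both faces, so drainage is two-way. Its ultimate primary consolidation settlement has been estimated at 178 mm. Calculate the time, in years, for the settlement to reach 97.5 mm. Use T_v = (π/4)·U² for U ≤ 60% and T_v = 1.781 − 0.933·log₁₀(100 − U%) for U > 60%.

Drainage path length: H_d = H/2 = 1.4 m (double drainage).
U = S(t)/S_ult = 97.5/178 = 0.5478.
U ≤ 60%: T_v = (π/4)·U² = (π/4)×0.54775² = 0.23565.
t = T_v·H_d²/c_v = 0.23565×1.4²/5.2 = 0.08882 years.

t ≈ 0.0888 years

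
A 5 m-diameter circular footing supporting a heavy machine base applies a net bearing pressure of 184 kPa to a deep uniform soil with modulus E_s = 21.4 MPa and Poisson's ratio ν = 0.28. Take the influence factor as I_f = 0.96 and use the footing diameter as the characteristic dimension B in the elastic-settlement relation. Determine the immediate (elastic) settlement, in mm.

Immediate (elastic) settlement: S_e = q·B·(1−ν²)/E_s · I_f.
E_s = 21.4 MPa = 21400 kPa.
S_e = 184 × 5 × (1 − 0.28²) / 21400 × 0.96
    = 184 × 5 × 0.9216 / 21400 × 0.96
    = 0.03804 m = 38.04 mm

S_e ≈ 38 mm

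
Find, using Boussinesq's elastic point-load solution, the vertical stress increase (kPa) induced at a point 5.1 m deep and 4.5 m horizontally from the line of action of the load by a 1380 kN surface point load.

Δσ_z ≈ 6.01 kPa

Boussinesq vertical stress below a point load on an elastic half-space:
Δσ_z = 3P/(2πz²) · [1 + (r/z)²]^(−5/2)
r/z = 4.5/5.1 = 0.88235; [1+(r/z)²]^(−5/2) = 0.23705.
Δσ_z = 3×1380/(2π×5.1²) × 0.23705 = 25.333 × 0.23705 = 6.005 kPa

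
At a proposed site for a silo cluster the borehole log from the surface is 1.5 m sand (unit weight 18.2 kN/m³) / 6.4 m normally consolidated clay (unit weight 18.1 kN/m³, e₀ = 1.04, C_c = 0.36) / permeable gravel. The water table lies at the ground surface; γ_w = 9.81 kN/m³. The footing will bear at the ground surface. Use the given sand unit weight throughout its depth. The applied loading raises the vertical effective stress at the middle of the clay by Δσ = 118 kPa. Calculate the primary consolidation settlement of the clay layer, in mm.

S_c ≈ 682 mm

Mid-depth of clay below the ground surface: z = 1.5 + 6.4/2 = 4.7 m.
Total vertical stress at mid-clay: σ_v = 18.2×1.5 + 18.1×3.2 = 85.22 kPa.
Pore pressure: u = 9.81×(4.7 − 0) = 46.107 kPa.
Initial effective stress: σ'_0 = σ_v − u = 85.22 − 46.107 = 39.113 kPa.
Final effective stress: σ'_f = σ'_0 + Δσ = 39.113 + 118 = 157.11 kPa.
Normally consolidated clay, so the full stress increment lies on the virgin compression line:
S_c = C_c·H/(1+e₀)·log₁₀(σ'_f/σ'_0) = 0.36×6.4/(1+1.04)×log₁₀(157.11/39.113)
    = 1.1294 × 0.60388 = 0.682 m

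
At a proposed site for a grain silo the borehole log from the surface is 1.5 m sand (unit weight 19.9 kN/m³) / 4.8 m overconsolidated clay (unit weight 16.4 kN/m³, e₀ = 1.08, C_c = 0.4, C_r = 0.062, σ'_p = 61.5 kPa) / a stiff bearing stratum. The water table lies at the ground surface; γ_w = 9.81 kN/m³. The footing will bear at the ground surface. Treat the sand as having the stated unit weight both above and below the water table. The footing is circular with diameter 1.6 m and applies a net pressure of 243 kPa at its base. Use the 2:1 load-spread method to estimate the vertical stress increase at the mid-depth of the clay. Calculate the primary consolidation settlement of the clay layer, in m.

Mid-depth of clay below the ground surface: z = 1.5 + 4.8/2 = 3.9 m.
Total vertical stress at mid-clay: σ_v = 19.9×1.5 + 16.4×2.4 = 69.21 kPa.
Pore pressure: u = 9.81×(3.9 − 0) = 38.259 kPa.
Initial effective stress: σ'_0 = σ_v − u = 69.21 − 38.259 = 30.951 kPa.
Stress increase at mid-clay by the 2:1 spreading method:
Δσ ≈ qD²/(D+z)² = 243×1.6²/(1.6+3.9)² = 20.565 kPa
Final effective stress: σ'_f = 30.951 + 20.565 = 51.516 kPa.
σ'_f = 51.516 ≤ σ'_p = 61.5 kPa, so the clay remains overconsolidated and only the recompression index applies:
S_c = C_r·H/(1+e₀)·log₁₀(σ'_f/σ'_0) = 0.062×4.8/2.08×log₁₀(51.516/30.951)
    = 0.14308 × 0.22127 = 0.03166 m

S_c ≈ 0.0317 m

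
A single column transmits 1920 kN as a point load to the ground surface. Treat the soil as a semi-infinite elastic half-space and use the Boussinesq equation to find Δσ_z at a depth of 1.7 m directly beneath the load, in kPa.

Δσ_z ≈ 317 kPa

Boussinesq vertical stress below a point load on an elastic half-space:
Δσ_z = 3P/(2πz²) · [1 + (r/z)²]^(−5/2)
r/z = 0/1.7 = 0; [1+(r/z)²]^(−5/2) = 1.
Δσ_z = 3×1920/(2π×1.7²) × 1 = 317.21 × 1 = 317.2 kPa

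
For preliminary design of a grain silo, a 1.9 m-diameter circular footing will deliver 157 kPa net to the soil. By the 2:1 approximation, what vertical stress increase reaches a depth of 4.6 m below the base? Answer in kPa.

By the 2:1 method the load spreads at 1 horizontal : 2 vertical, so at depth z the loaded area has grown by z in each plan dimension:
Δσ ≈ qD²/(D+z)² = 157×1.9²/(1.9+4.6)² = 13.415 kPa

Δσ_z ≈ 13.4 kPa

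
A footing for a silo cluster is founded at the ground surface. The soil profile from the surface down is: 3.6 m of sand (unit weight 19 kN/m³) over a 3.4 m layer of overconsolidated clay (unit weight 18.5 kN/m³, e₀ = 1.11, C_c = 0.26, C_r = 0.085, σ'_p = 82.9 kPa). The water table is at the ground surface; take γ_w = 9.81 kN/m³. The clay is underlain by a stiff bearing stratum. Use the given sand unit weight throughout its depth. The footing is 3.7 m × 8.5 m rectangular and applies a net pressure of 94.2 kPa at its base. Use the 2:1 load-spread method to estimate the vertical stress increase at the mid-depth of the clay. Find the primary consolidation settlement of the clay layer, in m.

Mid-depth of clay below the ground surface: z = 3.6 + 3.4/2 = 5.3 m.
Total vertical stress at mid-clay: σ_v = 19×3.6 + 18.5×1.7 = 99.85 kPa.
Pore pressure: u = 9.81×(5.3 − 0) = 51.993 kPa.
Initial effective stress: σ'_0 = σ_v − u = 99.85 − 51.993 = 47.857 kPa.
Stress increase at mid-clay by the 2:1 spreading method:
Δσ = qBL/((B+z)(L+z)) = 94.2×3.7×8.5/((3.7+5.3)(8.5+5.3)) = 23.853 kPa
Final effective stress: σ'_f = 47.857 + 23.853 = 71.71 kPa.
σ'_f = 71.71 ≤ σ'_p = 82.9 kPa, so the clay remains overconsolidated and only the recompression index applies:
S_c = C_r·H/(1+e₀)·log₁₀(σ'_f/σ'_0) = 0.085×3.4/2.11×log₁₀(71.71/47.857)
    = 0.13697 × 0.17563 = 0.02406 m

S_c ≈ 0.0241 m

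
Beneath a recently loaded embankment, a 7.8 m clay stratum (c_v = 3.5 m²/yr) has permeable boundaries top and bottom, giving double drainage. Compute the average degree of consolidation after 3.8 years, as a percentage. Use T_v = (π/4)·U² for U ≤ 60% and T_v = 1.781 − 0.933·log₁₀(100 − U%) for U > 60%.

U ≈ 90.6 %

Drainage path length: H_d = H/2 = 3.9 m (double drainage).
T_v = c_v·t/H_d² = 3.5×3.8/3.9² = 0.87442.
T_v = 0.87442 corresponds to the U > 60% branch:
U = 1 − 10^((1.781 − T_v)/0.933)/100 = 0.9063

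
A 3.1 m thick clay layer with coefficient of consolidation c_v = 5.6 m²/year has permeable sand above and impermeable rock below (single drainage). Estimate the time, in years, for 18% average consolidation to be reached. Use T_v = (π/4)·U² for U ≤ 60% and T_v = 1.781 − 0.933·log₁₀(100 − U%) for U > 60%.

t ≈ 0.0437 years

Drainage path length: H_d = H = 3.1 m (single drainage).
U ≤ 60%: T_v = (π/4)·U² = (π/4)×0.18² = 0.025447.
t = T_v·H_d²/c_v = 0.025447×3.1²/5.6 = 0.04367 years.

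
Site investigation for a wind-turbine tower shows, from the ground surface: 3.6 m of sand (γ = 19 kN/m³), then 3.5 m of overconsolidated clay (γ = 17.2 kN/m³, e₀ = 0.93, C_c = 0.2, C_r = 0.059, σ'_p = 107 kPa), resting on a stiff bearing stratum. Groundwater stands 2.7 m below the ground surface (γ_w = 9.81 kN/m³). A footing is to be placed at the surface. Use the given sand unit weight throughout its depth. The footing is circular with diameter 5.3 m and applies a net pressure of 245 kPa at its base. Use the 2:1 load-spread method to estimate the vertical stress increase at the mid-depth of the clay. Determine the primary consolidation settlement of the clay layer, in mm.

S_c ≈ 52.6 mm

Mid-depth of clay below the ground surface: z = 3.6 + 3.5/2 = 5.35 m.
Total vertical stress at mid-clay: σ_v = 19×3.6 + 17.2×1.75 = 98.5 kPa.
Pore pressure: u = 9.81×(5.35 − 2.7) = 25.997 kPa.
Initial effective stress: σ'_0 = σ_v − u = 98.5 − 25.997 = 72.503 kPa.
Stress increase at mid-clay by the 2:1 spreading method:
Δσ ≈ qD²/(D+z)² = 245×5.3²/(5.3+5.35)² = 60.676 kPa
Final effective stress: σ'_f = 72.503 + 60.676 = 133.18 kPa.
σ'_f = 133.18 > σ'_p = 107 kPa, so the stress path crosses the preconsolidation pressure — recompression up to σ'_p, then virgin compression beyond:
S_c = H/(1+e₀)·[C_r·log₁₀(σ'_p/σ'_0) + C_c·log₁₀(σ'_f/σ'_p)]
    = 3.5/1.93 × [0.059×log₁₀(107/72.503) + 0.2×log₁₀(133.18/107)]
    = 1.8135 × [0.0099726 + 0.019011] = 0.05256 m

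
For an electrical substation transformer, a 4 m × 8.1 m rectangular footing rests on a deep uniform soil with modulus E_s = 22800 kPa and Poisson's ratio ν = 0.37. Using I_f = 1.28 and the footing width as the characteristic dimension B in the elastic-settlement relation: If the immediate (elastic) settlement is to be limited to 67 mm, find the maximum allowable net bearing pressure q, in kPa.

q ≈ 346 kPa

S_e = q·B·(1−ν²)/E_s · I_f  ⇒  q = S_e·E_s / (B·(1−ν²)·I_f).
q = 0.067 × 22800 / (4 × 0.8631 × 1.28) = 345.7 kPa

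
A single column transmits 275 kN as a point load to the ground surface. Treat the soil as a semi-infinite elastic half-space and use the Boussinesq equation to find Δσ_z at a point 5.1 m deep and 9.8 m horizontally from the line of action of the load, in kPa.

Boussinesq vertical stress below a point load on an elastic half-space:
Δσ_z = 3P/(2πz²) · [1 + (r/z)²]^(−5/2)
r/z = 9.8/5.1 = 1.9216; [1+(r/z)²]^(−5/2) = 0.020966.
Δσ_z = 3×275/(2π×5.1²) × 0.020966 = 5.0482 × 0.020966 = 0.1058 kPa

Δσ_z ≈ 0.106 kPa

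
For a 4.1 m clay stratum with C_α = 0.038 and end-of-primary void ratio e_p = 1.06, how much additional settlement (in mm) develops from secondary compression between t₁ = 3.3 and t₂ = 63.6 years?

S_s ≈ 97.2 mm

Secondary compression: S_s = C_α·H/(1+e_p)·log₁₀(t₂/t₁)
S_s = 0.038×4.1/(1+1.06)×log₁₀(63.6/3.3)
    = 0.07563 × 1.285 = 0.09718 m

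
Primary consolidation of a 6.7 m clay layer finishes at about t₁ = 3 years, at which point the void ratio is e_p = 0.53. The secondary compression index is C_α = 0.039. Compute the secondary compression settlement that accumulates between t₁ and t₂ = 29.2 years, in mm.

S_s ≈ 169 mm

Secondary compression: S_s = C_α·H/(1+e_p)·log₁₀(t₂/t₁)
S_s = 0.039×6.7/(1+0.53)×log₁₀(29.2/3)
    = 0.1708 × 0.9883 = 0.1688 m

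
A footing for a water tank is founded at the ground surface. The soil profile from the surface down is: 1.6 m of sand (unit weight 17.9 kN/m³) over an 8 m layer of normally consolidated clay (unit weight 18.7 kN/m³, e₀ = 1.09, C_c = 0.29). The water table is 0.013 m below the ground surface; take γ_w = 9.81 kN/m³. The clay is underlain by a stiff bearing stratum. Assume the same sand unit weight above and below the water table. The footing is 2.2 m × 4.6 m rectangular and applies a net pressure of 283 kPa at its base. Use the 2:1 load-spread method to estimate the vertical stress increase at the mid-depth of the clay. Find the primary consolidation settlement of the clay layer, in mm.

S_c ≈ 267 mm

Mid-depth of clay below the ground surface: z = 1.6 + 8/2 = 5.6 m.
Total vertical stress at mid-clay: σ_v = 17.9×1.6 + 18.7×4 = 103.44 kPa.
Pore pressure: u = 9.81×(5.6 − 0.013) = 54.808 kPa.
Initial effective stress: σ'_0 = σ_v − u = 103.44 − 54.808 = 48.632 kPa.
Stress increase at mid-clay by the 2:1 spreading method:
Δσ = qBL/((B+z)(L+z)) = 283×2.2×4.6/((2.2+5.6)(4.6+5.6)) = 35.997 kPa
Final effective stress: σ'_f = σ'_0 + Δσ = 48.632 + 35.997 = 84.629 kPa.
Normally consolidated clay, so the full stress increment lies on the virgin compression line:
S_c = C_c·H/(1+e₀)·log₁₀(σ'_f/σ'_0) = 0.29×8/(1+1.09)×log₁₀(84.629/48.632)
    = 1.11 × 0.2406 = 0.2671 m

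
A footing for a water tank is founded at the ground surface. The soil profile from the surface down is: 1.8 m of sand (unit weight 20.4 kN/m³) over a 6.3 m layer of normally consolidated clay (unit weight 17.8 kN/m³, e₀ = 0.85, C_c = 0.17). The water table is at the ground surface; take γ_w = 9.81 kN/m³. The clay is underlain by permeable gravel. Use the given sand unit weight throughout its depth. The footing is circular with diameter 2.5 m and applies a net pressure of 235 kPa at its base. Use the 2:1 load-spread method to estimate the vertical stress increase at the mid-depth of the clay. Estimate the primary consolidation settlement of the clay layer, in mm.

S_c ≈ 118 mm

Mid-depth of clay below the ground surface: z = 1.8 + 6.3/2 = 4.95 m.
Total vertical stress at mid-clay: σ_v = 20.4×1.8 + 17.8×3.15 = 92.79 kPa.
Pore pressure: u = 9.81×(4.95 − 0) = 48.56 kPa.
Initial effective stress: σ'_0 = σ_v − u = 92.79 − 48.56 = 44.23 kPa.
Stress increase at mid-clay by the 2:1 spreading method:
Δσ ≈ qD²/(D+z)² = 235×2.5²/(2.5+4.95)² = 26.463 kPa
Final effective stress: σ'_f = σ'_0 + Δσ = 44.23 + 26.463 = 70.693 kPa.
Normally consolidated clay, so the full stress increment lies on the virgin compression line:
S_c = C_c·H/(1+e₀)·log₁₀(σ'_f/σ'_0) = 0.17×6.3/(1+0.85)×log₁₀(70.693/44.23)
    = 0.57892 × 0.20366 = 0.1179 m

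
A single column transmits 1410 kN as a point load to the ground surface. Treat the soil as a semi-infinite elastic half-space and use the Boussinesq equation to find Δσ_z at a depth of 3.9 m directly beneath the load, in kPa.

Δσ_z ≈ 44.3 kPa

Boussinesq vertical stress below a point load on an elastic half-space:
Δσ_z = 3P/(2πz²) · [1 + (r/z)²]^(−5/2)
r/z = 0/3.9 = 0; [1+(r/z)²]^(−5/2) = 1.
Δσ_z = 3×1410/(2π×3.9²) × 1 = 44.262 × 1 = 44.26 kPa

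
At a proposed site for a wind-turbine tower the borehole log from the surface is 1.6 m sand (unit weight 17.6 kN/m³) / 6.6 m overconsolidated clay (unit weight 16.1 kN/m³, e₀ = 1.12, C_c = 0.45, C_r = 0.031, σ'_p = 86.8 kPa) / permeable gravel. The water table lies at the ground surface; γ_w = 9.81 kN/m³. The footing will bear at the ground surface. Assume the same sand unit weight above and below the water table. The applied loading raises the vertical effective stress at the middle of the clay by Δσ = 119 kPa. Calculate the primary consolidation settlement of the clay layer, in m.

Mid-depth of clay below the ground surface: z = 1.6 + 6.6/2 = 4.9 m.
Total vertical stress at mid-clay: σ_v = 17.6×1.6 + 16.1×3.3 = 81.29 kPa.
Pore pressure: u = 9.81×(4.9 − 0) = 48.069 kPa.
Initial effective stress: σ'_0 = σ_v − u = 81.29 − 48.069 = 33.221 kPa.
Final effective stress: σ'_f = 33.221 + 119 = 152.22 kPa.
σ'_f = 152.22 > σ'_p = 86.8 kPa, so the stress path crosses the preconsolidation pressure — recompression up to σ'_p, then virgin compression beyond:
S_c = H/(1+e₀)·[C_r·log₁₀(σ'_p/σ'_0) + C_c·log₁₀(σ'_f/σ'_p)]
    = 6.6/2.12 × [0.031×log₁₀(86.8/33.221) + 0.45×log₁₀(152.22/86.8)]
    = 3.1132 × [0.01293 + 0.10978] = 0.382 m

S_c ≈ 0.382 m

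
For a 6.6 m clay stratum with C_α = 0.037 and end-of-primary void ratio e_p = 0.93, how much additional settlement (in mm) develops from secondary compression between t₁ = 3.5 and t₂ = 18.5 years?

Secondary compression: S_s = C_α·H/(1+e_p)·log₁₀(t₂/t₁)
S_s = 0.037×6.6/(1+0.93)×log₁₀(18.5/3.5)
    = 0.1265 × 0.7231 = 0.09149 m

S_s ≈ 91.5 mm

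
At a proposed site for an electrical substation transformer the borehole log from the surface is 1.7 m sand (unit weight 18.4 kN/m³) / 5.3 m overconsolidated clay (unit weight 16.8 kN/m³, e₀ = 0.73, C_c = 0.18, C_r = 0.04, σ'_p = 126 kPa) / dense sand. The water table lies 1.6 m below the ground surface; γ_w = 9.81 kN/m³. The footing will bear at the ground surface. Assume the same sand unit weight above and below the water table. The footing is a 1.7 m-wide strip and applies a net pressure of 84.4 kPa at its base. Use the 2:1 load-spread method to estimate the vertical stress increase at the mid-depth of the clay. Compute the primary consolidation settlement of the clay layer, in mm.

S_c ≈ 21.1 mm

Mid-depth of clay below the ground surface: z = 1.7 + 5.3/2 = 4.35 m.
Total vertical stress at mid-clay: σ_v = 18.4×1.7 + 16.8×2.65 = 75.8 kPa.
Pore pressure: u = 9.81×(4.35 − 1.6) = 26.978 kPa.
Initial effective stress: σ'_0 = σ_v − u = 75.8 − 26.978 = 48.822 kPa.
Stress increase at mid-clay by the 2:1 spreading method:
Δσ = qB/(B+z) = 84.4×1.7/(1.7+4.35) = 23.716 kPa
Final effective stress: σ'_f = 48.822 + 23.716 = 72.538 kPa.
σ'_f = 72.538 ≤ σ'_p = 126 kPa, so the clay remains overconsolidated and only the recompression index applies:
S_c = C_r·H/(1+e₀)·log₁₀(σ'_f/σ'_0) = 0.04×5.3/1.73×log₁₀(72.538/48.822)
    = 0.12254 × 0.17195 = 0.02107 m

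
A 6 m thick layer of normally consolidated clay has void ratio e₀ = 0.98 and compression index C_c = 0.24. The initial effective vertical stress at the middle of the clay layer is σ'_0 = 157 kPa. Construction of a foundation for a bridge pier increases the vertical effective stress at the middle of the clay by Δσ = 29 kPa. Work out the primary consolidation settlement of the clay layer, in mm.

S_c ≈ 53.5 mm

Final effective stress: σ'_f = σ'_0 + Δσ = 157 + 29 = 186 kPa.
Normally consolidated clay, so the full stress increment lies on the virgin compression line:
S_c = C_c·H/(1+e₀)·log₁₀(σ'_f/σ'_0) = 0.24×6/(1+0.98)×log₁₀(186/157)
    = 0.72727 × 0.073613 = 0.05354 m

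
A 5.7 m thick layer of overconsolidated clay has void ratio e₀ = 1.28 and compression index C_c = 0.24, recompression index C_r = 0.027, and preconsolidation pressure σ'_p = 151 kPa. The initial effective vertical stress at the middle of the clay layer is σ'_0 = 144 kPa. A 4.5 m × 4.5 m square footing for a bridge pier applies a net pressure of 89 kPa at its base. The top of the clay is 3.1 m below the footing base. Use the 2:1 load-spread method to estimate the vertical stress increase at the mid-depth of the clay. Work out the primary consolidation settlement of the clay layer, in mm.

Mid-depth of clay below the footing base: z = 3.1 + 5.7/2 = 5.95 m.
Stress increase at mid-clay by the 2:1 spreading method:
Δσ = qBL/((B+z)(L+z)) = 89×4.5×4.5/((4.5+5.95)(4.5+5.95)) = 16.504 kPa
Final effective stress: σ'_f = 144 + 16.504 = 160.5 kPa.
σ'_f = 160.5 > σ'_p = 151 kPa, so the stress path crosses the preconsolidation pressure — recompression up to σ'_p, then virgin compression beyond:
S_c = H/(1+e₀)·[C_r·log₁₀(σ'_p/σ'_0) + C_c·log₁₀(σ'_f/σ'_p)]
    = 5.7/2.28 × [0.027×log₁₀(151/144) + 0.24×log₁₀(160.5/151)]
    = 2.5 × [0.00055659 + 0.0063595] = 0.01729 m

S_c ≈ 17.3 mm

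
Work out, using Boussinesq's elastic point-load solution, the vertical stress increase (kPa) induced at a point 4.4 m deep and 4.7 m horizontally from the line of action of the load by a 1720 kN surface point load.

Boussinesq vertical stress below a point load on an elastic half-space:
Δσ_z = 3P/(2πz²) · [1 + (r/z)²]^(−5/2)
r/z = 4.7/4.4 = 1.0682; [1+(r/z)²]^(−5/2) = 0.14909.
Δσ_z = 3×1720/(2π×4.4²) × 0.14909 = 42.419 × 0.14909 = 6.324 kPa

Δσ_z ≈ 6.32 kPa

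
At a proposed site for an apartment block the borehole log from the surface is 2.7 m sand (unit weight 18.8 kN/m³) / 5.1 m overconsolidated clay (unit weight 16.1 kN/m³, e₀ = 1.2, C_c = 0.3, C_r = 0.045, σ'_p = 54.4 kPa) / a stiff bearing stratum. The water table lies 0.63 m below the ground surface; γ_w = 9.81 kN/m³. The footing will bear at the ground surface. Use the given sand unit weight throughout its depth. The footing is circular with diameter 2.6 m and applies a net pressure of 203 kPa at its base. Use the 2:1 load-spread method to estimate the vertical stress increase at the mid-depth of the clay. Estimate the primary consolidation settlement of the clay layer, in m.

S_c ≈ 0.0779 m

Mid-depth of clay below the ground surface: z = 2.7 + 5.1/2 = 5.25 m.
Total vertical stress at mid-clay: σ_v = 18.8×2.7 + 16.1×2.55 = 91.815 kPa.
Pore pressure: u = 9.81×(5.25 − 0.63) = 45.322 kPa.
Initial effective stress: σ'_0 = σ_v − u = 91.815 − 45.322 = 46.493 kPa.
Stress increase at mid-clay by the 2:1 spreading method:
Δσ ≈ qD²/(D+z)² = 203×2.6²/(2.6+5.25)² = 22.269 kPa
Final effective stress: σ'_f = 46.493 + 22.269 = 68.762 kPa.
σ'_f = 68.762 > σ'_p = 54.4 kPa, so the stress path crosses the preconsolidation pressure — recompression up to σ'_p, then virgin compression beyond:
S_c = H/(1+e₀)·[C_r·log₁₀(σ'_p/σ'_0) + C_c·log₁₀(σ'_f/σ'_p)]
    = 5.1/2.2 × [0.045×log₁₀(54.4/46.493) + 0.3×log₁₀(68.762/54.4)]
    = 2.3182 × [0.0030695 + 0.030525] = 0.07788 m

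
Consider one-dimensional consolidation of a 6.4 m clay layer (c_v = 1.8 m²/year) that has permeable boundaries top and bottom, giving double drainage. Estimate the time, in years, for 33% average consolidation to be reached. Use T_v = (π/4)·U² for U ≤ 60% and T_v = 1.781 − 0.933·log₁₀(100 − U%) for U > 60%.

t ≈ 0.487 years

Drainage path length: H_d = H/2 = 3.2 m (double drainage).
U ≤ 60%: T_v = (π/4)·U² = (π/4)×0.33² = 0.08553.
t = T_v·H_d²/c_v = 0.08553×3.2²/1.8 = 0.4866 years.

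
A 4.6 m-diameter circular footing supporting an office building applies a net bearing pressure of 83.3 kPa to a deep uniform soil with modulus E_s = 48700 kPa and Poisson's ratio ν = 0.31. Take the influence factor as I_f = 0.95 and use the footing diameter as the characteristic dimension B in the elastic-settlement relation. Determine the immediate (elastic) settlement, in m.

S_e ≈ 0.00676 m

Immediate (elastic) settlement: S_e = q·B·(1−ν²)/E_s · I_f.
S_e = 83.3 × 4.6 × (1 − 0.31²) / 48700 × 0.95
    = 83.3 × 4.6 × 0.9039 / 48700 × 0.95
    = 0.006756 m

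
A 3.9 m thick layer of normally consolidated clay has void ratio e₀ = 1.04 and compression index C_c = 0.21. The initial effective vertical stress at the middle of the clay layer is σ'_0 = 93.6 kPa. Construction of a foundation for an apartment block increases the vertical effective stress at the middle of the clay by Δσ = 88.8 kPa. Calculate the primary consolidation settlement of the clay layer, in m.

S_c ≈ 0.116 m

Final effective stress: σ'_f = σ'_0 + Δσ = 93.6 + 88.8 = 182.4 kPa.
Normally consolidated clay, so the full stress increment lies on the virgin compression line:
S_c = C_c·H/(1+e₀)·log₁₀(σ'_f/σ'_0) = 0.21×3.9/(1+1.04)×log₁₀(182.4/93.6)
    = 0.40147 × 0.28975 = 0.1163 m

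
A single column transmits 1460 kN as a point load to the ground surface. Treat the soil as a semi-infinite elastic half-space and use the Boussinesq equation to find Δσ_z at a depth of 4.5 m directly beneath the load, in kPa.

Δσ_z ≈ 34.4 kPa

Boussinesq vertical stress below a point load on an elastic half-space:
Δσ_z = 3P/(2πz²) · [1 + (r/z)²]^(−5/2)
r/z = 0/4.5 = 0; [1+(r/z)²]^(−5/2) = 1.
Δσ_z = 3×1460/(2π×4.5²) × 1 = 34.425 × 1 = 34.42 kPa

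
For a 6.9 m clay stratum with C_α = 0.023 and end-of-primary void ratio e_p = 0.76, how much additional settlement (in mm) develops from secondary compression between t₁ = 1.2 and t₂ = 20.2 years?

S_s ≈ 111 mm

Secondary compression: S_s = C_α·H/(1+e_p)·log₁₀(t₂/t₁)
S_s = 0.023×6.9/(1+0.76)×log₁₀(20.2/1.2)
    = 0.09017 × 1.226 = 0.1106 m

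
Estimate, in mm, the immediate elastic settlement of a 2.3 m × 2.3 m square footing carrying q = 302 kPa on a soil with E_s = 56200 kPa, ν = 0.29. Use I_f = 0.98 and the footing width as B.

S_e ≈ 11.1 mm

Immediate (elastic) settlement: S_e = q·B·(1−ν²)/E_s · I_f.
S_e = 302 × 2.3 × (1 − 0.29²) / 56200 × 0.98
    = 302 × 2.3 × 0.9159 / 56200 × 0.98
    = 0.01109 m = 11.09 mm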